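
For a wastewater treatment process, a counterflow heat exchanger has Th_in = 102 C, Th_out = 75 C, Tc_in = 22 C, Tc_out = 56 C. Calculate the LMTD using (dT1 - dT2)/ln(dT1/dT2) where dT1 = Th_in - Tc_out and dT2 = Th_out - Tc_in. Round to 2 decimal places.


dT1 = Th_in - Tc_out = 102 - 56 = 46
dT2 = Th_out - Tc_in = 75 - 22 = 53
LMTD = (dT1 - dT2) / ln(dT1/dT2)
LMTD = (46 - 53) / ln(46/53)
LMTD = 49.42 K


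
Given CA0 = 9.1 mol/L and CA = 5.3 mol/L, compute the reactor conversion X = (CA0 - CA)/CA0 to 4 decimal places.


X = (CA0 - CA) / CA0
X = (9.1 - 5.3) / 9.1
X = 3.8 / 9.1
X = 0.4176


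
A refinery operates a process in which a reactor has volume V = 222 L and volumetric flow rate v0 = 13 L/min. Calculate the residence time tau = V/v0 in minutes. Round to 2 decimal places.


tau = V / v0
tau = 222 / 13
tau = 17.08 min


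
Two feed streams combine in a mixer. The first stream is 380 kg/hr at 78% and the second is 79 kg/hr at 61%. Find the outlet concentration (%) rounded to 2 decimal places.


Mass balance on solute: F1*x1 + F2*x2 = F3*x3
F3 = F1 + F2 = 380 + 79 = 459 kg/hr
x3 = (F1*x1 + F2*x2)/F3
x3 = (380*0.78 + 79*0.61) / 459
x3 = 75.07%


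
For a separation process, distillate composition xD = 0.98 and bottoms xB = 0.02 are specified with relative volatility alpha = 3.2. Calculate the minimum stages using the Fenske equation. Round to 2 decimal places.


N_min = ln((xD*(1-xB))/(xB*(1-xD))) / ln(alpha)
Numerator inside ln: 0.9604 / 0.0004 = 2401.0
ln(2401.0) = 7.783641
ln(alpha) = ln(3.2) = 1.163151
N_min = 7.783641 / 1.163151 = 6.69


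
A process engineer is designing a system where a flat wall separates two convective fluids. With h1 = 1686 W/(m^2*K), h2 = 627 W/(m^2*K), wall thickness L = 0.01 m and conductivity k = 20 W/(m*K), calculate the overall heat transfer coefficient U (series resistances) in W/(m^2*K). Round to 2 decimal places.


1/U = 1/h1 + L/k + 1/h2
1/U = 1/1686 + 0.01/20 + 1/627
1/U = 0.0005931198 + 0.0005 + 0.0015948963
1/U = 0.0026880161
U = 372.02 W/(m^2*K)


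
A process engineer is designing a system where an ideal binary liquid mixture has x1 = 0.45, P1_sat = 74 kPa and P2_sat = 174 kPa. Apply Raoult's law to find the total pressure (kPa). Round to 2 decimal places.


P = x1*P1_sat + x2*P2_sat
x2 = 1 - x1 = 1 - 0.45 = 0.55
P = 0.45*74 + 0.55*174
P = 33.3 + 95.7
P = 129.00 kPa


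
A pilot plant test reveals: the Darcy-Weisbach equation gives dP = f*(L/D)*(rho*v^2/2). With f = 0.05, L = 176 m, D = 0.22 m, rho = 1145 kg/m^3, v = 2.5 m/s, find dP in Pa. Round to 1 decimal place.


dP = f * (L/D) * (rho*v^2/2)
dP = 0.05 * (176/0.22) * (1145*2.5^2/2)
L/D = 800.0
rho*v^2/2 = 1145*6.25/2 = 3578.125
dP = 0.05 * 800.0 * 3578.125
dP = 143125.0 Pa


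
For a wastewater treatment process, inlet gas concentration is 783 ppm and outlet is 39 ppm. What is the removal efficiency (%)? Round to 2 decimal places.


Efficiency = (G_in - G_out) / G_in * 100%
Efficiency = (783 - 39) / 783 * 100
Efficiency = 744 / 783 * 100
Efficiency = 95.02%


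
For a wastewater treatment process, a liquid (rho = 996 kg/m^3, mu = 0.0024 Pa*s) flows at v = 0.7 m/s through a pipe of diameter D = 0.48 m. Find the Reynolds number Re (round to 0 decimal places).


Re = rho * v * D / mu
Re = 996 * 0.7 * 0.48 / 0.0024
Re = 334.656 / 0.0024
Re = 139440


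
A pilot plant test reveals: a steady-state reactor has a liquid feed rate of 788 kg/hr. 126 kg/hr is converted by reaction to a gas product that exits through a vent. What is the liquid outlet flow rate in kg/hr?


Steady-state mass balance on the main outlet: F_out = F_in - F_removed
F_out = 788 - 126
F_out = 662 kg/hr


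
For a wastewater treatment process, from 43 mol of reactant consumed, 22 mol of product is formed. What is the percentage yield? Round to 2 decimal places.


Yield = (moles product / moles consumed) * 100%
Yield = (22 / 43) * 100
Yield = 0.5116 * 100
Yield = 51.16%


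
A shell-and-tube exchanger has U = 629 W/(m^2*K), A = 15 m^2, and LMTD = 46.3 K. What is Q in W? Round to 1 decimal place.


Q = U * A * LMTD
Q = 629 * 15 * 46.3
Q = 436840.5 W


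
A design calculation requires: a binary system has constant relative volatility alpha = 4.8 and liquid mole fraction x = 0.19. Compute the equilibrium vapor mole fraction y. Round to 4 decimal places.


y = alpha*x / (1 + (alpha-1)*x)
y = 4.8*0.19 / (1 + (4.8-1)*0.19)
y = 0.912 / (1 + 0.722)
y = 0.912 / 1.722
y = 0.5296


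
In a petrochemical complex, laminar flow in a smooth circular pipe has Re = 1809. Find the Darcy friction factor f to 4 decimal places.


f = 64 / Re
f = 64 / 1809
f = 0.0354


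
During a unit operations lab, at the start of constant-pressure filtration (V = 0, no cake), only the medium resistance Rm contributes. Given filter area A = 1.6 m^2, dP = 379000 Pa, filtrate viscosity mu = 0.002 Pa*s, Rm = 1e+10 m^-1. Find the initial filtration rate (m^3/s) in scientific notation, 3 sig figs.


rate = A * dP / (mu * Rm)
rate = 1.6 * 379000 / (0.002 * 1e+10)
rate = 606400.0 / 2.000e+07
rate = 3.03e-02 m^3/s


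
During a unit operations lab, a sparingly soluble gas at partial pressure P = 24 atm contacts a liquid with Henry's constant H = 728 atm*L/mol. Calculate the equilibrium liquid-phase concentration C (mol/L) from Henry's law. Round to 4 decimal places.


C = P / H
C = 24 / 728
C = 0.0330 mol/L


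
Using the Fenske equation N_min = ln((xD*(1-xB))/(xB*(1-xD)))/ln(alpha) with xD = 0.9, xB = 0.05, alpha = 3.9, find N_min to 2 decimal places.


N_min = ln((xD*(1-xB))/(xB*(1-xD))) / ln(alpha)
Numerator inside ln: 0.855 / 0.005 = 171.0
ln(171.0) = 5.141664
ln(alpha) = ln(3.9) = 1.360977
N_min = 5.141664 / 1.360977 = 3.78


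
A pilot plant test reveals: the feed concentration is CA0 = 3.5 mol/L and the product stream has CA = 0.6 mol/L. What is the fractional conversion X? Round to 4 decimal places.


X = (CA0 - CA) / CA0
X = (3.5 - 0.6) / 3.5
X = 2.9 / 3.5
X = 0.8286


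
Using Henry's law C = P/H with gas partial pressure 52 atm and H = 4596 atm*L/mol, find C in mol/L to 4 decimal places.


C = P / H
C = 52 / 4596
C = 0.0113 mol/L


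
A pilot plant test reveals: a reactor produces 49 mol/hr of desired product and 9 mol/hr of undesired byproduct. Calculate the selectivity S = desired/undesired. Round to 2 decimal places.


S = desired product rate / undesired product rate
S = 49 / 9
S = 5.44


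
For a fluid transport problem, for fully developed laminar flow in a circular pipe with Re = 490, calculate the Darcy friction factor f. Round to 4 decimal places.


f = 64 / Re
f = 64 / 490
f = 0.1306


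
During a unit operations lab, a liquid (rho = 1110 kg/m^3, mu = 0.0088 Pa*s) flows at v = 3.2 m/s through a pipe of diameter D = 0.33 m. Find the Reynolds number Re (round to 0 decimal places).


Re = rho * v * D / mu
Re = 1110 * 3.2 * 0.33 / 0.0088
Re = 1172.16 / 0.0088
Re = 133200


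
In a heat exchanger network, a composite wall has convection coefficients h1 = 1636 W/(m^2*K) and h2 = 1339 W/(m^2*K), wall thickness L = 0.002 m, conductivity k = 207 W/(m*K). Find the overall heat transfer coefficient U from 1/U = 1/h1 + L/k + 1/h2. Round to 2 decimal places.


1/U = 1/h1 + L/k + 1/h2
1/U = 1/1636 + 0.002/207 + 1/1339
1/U = 0.0006112469 + 9.6618e-06 + 0.000746826
1/U = 0.0013677347
U = 731.14 W/(m^2*K)


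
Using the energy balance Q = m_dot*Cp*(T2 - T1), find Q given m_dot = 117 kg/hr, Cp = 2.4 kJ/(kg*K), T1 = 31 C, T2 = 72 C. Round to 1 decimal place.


Q = m_dot * Cp * (T2 - T1)
Q = 117 * 2.4 * (72 - 31)
Q = 117 * 2.4 * 41
Q = 11512.8 kJ/hr


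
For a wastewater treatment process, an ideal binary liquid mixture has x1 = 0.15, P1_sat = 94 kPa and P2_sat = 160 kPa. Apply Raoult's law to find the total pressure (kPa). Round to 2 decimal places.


P = x1*P1_sat + x2*P2_sat
x2 = 1 - x1 = 1 - 0.15 = 0.85
P = 0.15*94 + 0.85*160
P = 14.1 + 136.0
P = 150.10 kPa


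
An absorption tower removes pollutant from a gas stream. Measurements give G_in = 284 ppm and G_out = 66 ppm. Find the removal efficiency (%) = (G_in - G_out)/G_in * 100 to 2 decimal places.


Efficiency = (G_in - G_out) / G_in * 100%
Efficiency = (284 - 66) / 284 * 100
Efficiency = 218 / 284 * 100
Efficiency = 76.76%


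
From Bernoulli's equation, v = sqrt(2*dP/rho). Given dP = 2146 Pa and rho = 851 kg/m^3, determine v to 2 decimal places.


v = sqrt(2*dP/rho)
v = sqrt(2*2146/851)
v = sqrt(5.043478)
v = 2.25 m/s


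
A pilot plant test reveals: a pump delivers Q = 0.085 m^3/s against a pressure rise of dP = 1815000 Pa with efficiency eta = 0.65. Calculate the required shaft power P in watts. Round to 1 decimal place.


P = Q * dP / eta
P = 0.085 * 1815000 / 0.65
P = 154275.0 / 0.65
P = 237346.2 W


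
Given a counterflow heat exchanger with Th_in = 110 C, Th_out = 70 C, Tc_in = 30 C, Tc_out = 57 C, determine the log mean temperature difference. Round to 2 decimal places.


dT1 = Th_in - Tc_out = 110 - 57 = 53
dT2 = Th_out - Tc_in = 70 - 30 = 40
LMTD = (dT1 - dT2) / ln(dT1/dT2)
LMTD = (53 - 40) / ln(53/40)
LMTD = 46.20 K


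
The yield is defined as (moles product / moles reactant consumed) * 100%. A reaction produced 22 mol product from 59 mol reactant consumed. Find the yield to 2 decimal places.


Yield = (moles product / moles consumed) * 100%
Yield = (22 / 59) * 100
Yield = 0.3729 * 100
Yield = 37.29%


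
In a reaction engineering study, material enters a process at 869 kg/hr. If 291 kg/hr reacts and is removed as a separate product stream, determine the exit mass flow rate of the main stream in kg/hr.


Steady-state mass balance on the main outlet: F_out = F_in - F_removed
F_out = 869 - 291
F_out = 578 kg/hr


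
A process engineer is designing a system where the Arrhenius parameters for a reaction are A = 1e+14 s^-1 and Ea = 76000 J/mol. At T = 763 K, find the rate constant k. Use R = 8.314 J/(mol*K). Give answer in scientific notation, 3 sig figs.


k = A * exp(-Ea/(R*T))
k = 1e+14 * exp(-76000 / (8.314 * 763))
k = 1e+14 * exp(-11.980613)
k = 6.26e+08


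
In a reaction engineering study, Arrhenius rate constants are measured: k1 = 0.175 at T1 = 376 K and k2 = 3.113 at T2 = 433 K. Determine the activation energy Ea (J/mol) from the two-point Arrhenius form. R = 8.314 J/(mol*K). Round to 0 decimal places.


Ea = R * ln(k2/k1) / (1/T1 - 1/T2)
ln(k2/k1) = ln(3.113/0.175) = 2.8785562
1/T1 - 1/T2 = 1/376 - 1/433 = 0.000350105646
Ea = 8.314 * 2.8785562 / 0.000350105646
Ea = 68357 J/mol


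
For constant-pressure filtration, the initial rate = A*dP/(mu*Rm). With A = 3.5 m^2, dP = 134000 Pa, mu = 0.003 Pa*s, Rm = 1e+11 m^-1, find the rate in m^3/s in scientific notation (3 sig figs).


rate = A * dP / (mu * Rm)
rate = 3.5 * 134000 / (0.003 * 1e+11)
rate = 469000.0 / 3.000e+08
rate = 1.56e-03 m^3/s


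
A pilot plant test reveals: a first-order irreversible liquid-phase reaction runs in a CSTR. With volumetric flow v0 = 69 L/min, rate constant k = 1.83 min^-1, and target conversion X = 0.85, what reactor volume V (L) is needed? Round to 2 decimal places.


V = v0 * X / (k * (1 - X))
V = 69 * 0.85 / (1.83 * (1 - 0.85))
V = 58.65 / (1.83 * 0.15)
V = 58.65 / 0.2745
V = 213.66 L


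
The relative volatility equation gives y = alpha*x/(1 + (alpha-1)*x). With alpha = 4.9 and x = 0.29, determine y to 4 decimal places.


y = alpha*x / (1 + (alpha-1)*x)
y = 4.9*0.29 / (1 + (4.9-1)*0.29)
y = 1.421 / (1 + 1.131)
y = 1.421 / 2.131
y = 0.6668


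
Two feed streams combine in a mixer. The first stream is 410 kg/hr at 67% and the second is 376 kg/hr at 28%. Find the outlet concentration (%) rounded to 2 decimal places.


Mass balance on solute: F1*x1 + F2*x2 = F3*x3
F3 = F1 + F2 = 410 + 376 = 786 kg/hr
x3 = (F1*x1 + F2*x2)/F3
x3 = (410*0.67 + 376*0.28) / 786
x3 = 48.34%


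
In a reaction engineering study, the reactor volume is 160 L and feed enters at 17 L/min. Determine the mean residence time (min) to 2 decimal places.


tau = V / v0
tau = 160 / 17
tau = 9.41 min


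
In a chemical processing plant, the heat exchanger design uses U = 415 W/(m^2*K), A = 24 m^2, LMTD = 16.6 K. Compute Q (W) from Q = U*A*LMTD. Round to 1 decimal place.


Q = U * A * LMTD
Q = 415 * 24 * 16.6
Q = 165336.0 W


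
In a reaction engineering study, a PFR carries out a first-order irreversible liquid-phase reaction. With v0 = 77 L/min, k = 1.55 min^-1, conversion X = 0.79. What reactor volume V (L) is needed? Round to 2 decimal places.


V = (v0/k) * ln(1/(1-X))
V = (77/1.55) * ln(1/(1-0.79))
V = 49.677419 * ln(4.761905)
V = 49.677419 * 1.560648
V = 77.53 L


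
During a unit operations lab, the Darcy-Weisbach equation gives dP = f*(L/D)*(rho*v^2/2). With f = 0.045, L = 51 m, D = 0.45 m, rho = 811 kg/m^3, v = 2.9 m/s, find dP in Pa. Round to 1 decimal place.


dP = f * (L/D) * (rho*v^2/2)
dP = 0.045 * (51/0.45) * (811*2.9^2/2)
L/D = 113.33333333
rho*v^2/2 = 811*8.41/2 = 3410.255
dP = 0.045 * 113.33333333 * 3410.255
dP = 17392.3 Pa


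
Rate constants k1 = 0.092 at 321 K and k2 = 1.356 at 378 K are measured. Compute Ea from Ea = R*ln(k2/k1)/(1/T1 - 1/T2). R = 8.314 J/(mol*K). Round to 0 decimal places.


Ea = R * ln(k2/k1) / (1/T1 - 1/T2)
ln(k2/k1) = ln(1.356/0.092) = 2.6905059
1/T1 - 1/T2 = 1/321 - 1/378 = 0.000469762152
Ea = 8.314 * 2.6905059 / 0.000469762152
Ea = 47617 J/mol


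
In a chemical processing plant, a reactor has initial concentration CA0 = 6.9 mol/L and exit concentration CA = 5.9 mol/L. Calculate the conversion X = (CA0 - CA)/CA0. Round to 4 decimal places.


X = (CA0 - CA) / CA0
X = (6.9 - 5.9) / 6.9
X = 1.0 / 6.9
X = 0.1449


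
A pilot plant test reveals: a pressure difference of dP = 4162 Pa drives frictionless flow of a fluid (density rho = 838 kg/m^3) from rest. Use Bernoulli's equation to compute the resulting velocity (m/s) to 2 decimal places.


v = sqrt(2*dP/rho)
v = sqrt(2*4162/838)
v = sqrt(9.933174)
v = 3.15 m/s


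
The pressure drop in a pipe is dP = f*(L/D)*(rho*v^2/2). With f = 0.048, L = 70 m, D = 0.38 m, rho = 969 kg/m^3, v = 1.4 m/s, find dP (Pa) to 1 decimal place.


dP = f * (L/D) * (rho*v^2/2)
dP = 0.048 * (70/0.38) * (969*1.4^2/2)
L/D = 184.21052632
rho*v^2/2 = 969*1.96/2 = 949.62
dP = 0.048 * 184.21052632 * 949.62
dP = 8396.6 Pa


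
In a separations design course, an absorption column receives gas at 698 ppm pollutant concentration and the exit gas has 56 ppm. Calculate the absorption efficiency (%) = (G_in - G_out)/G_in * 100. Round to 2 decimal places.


Efficiency = (G_in - G_out) / G_in * 100%
Efficiency = (698 - 56) / 698 * 100
Efficiency = 642 / 698 * 100
Efficiency = 91.98%


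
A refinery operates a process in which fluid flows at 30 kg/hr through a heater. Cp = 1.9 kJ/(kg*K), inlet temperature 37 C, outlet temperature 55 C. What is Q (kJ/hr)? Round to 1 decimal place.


Q = m_dot * Cp * (T2 - T1)
Q = 30 * 1.9 * (55 - 37)
Q = 30 * 1.9 * 18
Q = 1026.0 kJ/hr


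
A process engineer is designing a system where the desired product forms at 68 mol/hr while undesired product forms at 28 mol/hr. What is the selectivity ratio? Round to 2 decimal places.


S = desired product rate / undesired product rate
S = 68 / 28
S = 2.43


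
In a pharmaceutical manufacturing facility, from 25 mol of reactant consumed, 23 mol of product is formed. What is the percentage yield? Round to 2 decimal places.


Yield = (moles product / moles consumed) * 100%
Yield = (23 / 25) * 100
Yield = 0.92 * 100
Yield = 92.00%


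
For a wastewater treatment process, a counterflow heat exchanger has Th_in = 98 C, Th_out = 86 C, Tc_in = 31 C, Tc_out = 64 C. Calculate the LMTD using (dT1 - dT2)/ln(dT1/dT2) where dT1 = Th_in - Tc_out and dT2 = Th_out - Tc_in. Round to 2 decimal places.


dT1 = Th_in - Tc_out = 98 - 64 = 34
dT2 = Th_out - Tc_in = 86 - 31 = 55
LMTD = (dT1 - dT2) / ln(dT1/dT2)
LMTD = (34 - 55) / ln(34/55)
LMTD = 43.66 K


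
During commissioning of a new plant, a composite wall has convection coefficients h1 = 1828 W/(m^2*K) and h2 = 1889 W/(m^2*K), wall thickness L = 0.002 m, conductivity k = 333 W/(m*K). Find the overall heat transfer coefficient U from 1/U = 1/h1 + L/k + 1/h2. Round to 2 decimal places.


1/U = 1/h1 + L/k + 1/h2
1/U = 1/1828 + 0.002/333 + 1/1889
1/U = 0.000547046 + 6.006e-06 + 0.0005293806
1/U = 0.0010824326
U = 923.85 W/(m^2*K)


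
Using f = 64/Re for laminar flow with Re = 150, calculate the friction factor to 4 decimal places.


f = 64 / Re
f = 64 / 150
f = 0.4267


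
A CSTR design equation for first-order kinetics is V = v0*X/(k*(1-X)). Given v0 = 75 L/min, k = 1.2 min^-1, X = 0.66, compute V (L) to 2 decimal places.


V = v0 * X / (k * (1 - X))
V = 75 * 0.66 / (1.2 * (1 - 0.66))
V = 49.5 / (1.2 * 0.34)
V = 49.5 / 0.408
V = 121.32 L


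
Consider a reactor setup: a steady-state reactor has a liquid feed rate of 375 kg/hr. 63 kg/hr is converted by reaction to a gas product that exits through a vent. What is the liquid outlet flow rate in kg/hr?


Steady-state mass balance on the main outlet: F_out = F_in - F_removed
F_out = 375 - 63
F_out = 312 kg/hr


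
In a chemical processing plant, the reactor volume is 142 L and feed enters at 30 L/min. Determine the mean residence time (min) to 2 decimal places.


tau = V / v0
tau = 142 / 30
tau = 4.73 min


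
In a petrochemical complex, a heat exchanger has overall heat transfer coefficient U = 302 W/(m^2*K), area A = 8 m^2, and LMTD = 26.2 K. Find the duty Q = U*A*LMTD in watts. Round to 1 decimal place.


Q = U * A * LMTD
Q = 302 * 8 * 26.2
Q = 63299.2 W


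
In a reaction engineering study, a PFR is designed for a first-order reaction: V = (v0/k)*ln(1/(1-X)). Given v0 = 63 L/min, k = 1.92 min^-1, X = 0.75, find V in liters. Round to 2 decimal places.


V = (v0/k) * ln(1/(1-X))
V = (63/1.92) * ln(1/(1-0.75))
V = 32.8125 * ln(4.0)
V = 32.8125 * 1.386294
V = 45.49 L


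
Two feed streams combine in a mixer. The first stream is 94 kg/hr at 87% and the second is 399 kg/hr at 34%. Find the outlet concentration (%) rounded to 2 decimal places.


Mass balance on solute: F1*x1 + F2*x2 = F3*x3
F3 = F1 + F2 = 94 + 399 = 493 kg/hr
x3 = (F1*x1 + F2*x2)/F3
x3 = (94*0.87 + 399*0.34) / 493
x3 = 44.11%


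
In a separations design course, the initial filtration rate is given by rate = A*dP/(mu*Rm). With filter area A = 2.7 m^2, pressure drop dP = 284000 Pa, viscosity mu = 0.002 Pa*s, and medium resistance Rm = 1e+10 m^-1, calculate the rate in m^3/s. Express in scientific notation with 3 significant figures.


rate = A * dP / (mu * Rm)
rate = 2.7 * 284000 / (0.002 * 1e+10)
rate = 766800.0 / 2.000e+07
rate = 3.83e-02 m^3/s


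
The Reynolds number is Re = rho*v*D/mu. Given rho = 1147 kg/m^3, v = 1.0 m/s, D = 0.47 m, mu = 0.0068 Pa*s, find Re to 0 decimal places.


Re = rho * v * D / mu
Re = 1147 * 1.0 * 0.47 / 0.0068
Re = 539.09 / 0.0068
Re = 79278


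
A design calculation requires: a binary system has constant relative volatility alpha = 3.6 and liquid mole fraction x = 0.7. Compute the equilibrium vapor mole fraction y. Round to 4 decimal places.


y = alpha*x / (1 + (alpha-1)*x)
y = 3.6*0.7 / (1 + (3.6-1)*0.7)
y = 2.52 / (1 + 1.82)
y = 2.52 / 2.82
y = 0.8936


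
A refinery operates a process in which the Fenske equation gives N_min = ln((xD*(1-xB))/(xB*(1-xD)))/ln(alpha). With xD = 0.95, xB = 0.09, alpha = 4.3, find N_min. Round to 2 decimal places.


N_min = ln((xD*(1-xB))/(xB*(1-xD))) / ln(alpha)
Numerator inside ln: 0.8645 / 0.0045 = 192.111111
ln(192.111111) = 5.258074
ln(alpha) = ln(4.3) = 1.458615
N_min = 5.258074 / 1.458615 = 3.60


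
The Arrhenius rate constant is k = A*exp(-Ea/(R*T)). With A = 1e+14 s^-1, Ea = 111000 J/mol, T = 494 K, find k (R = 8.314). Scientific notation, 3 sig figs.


k = A * exp(-Ea/(R*T))
k = 1e+14 * exp(-111000 / (8.314 * 494))
k = 1e+14 * exp(-27.026264)
k = 1.83e+02


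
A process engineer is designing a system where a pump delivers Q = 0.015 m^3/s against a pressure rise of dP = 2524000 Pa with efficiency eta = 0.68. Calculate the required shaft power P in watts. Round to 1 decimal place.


P = Q * dP / eta
P = 0.015 * 2524000 / 0.68
P = 37860.0 / 0.68
P = 55676.5 W


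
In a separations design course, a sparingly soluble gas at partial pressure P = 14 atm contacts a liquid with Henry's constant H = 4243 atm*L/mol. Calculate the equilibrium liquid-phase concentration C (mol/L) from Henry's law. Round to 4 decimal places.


C = P / H
C = 14 / 4243
C = 0.0033 mol/L


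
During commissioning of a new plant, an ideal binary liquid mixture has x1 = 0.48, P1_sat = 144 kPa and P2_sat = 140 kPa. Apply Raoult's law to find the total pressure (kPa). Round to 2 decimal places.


P = x1*P1_sat + x2*P2_sat
x2 = 1 - x1 = 1 - 0.48 = 0.52
P = 0.48*144 + 0.52*140
P = 69.12 + 72.8
P = 141.92 kPa


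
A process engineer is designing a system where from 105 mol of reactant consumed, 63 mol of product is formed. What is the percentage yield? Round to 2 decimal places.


Yield = (moles product / moles consumed) * 100%
Yield = (63 / 105) * 100
Yield = 0.6 * 100
Yield = 60.00%


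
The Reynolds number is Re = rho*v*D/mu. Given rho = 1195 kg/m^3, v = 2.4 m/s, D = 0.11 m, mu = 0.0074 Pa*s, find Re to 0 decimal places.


Re = rho * v * D / mu
Re = 1195 * 2.4 * 0.11 / 0.0074
Re = 315.48 / 0.0074
Re = 42632


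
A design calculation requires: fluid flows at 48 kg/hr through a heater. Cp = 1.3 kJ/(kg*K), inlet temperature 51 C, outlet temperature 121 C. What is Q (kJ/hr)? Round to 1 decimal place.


Q = m_dot * Cp * (T2 - T1)
Q = 48 * 1.3 * (121 - 51)
Q = 48 * 1.3 * 70
Q = 4368.0 kJ/hr


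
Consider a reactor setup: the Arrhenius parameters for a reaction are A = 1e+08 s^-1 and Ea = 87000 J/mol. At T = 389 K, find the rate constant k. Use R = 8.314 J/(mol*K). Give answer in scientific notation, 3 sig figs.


k = A * exp(-Ea/(R*T))
k = 1e+08 * exp(-87000 / (8.314 * 389))
k = 1e+08 * exp(-26.900455)
k = 2.08e-04


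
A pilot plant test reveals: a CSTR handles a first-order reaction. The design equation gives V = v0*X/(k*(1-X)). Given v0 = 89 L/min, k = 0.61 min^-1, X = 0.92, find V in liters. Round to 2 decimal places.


V = v0 * X / (k * (1 - X))
V = 89 * 0.92 / (0.61 * (1 - 0.92))
V = 81.88 / (0.61 * 0.08)
V = 81.88 / 0.0488
V = 1677.87 L


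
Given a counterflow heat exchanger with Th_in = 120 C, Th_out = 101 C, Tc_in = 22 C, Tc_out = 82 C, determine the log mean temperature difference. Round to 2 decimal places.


dT1 = Th_in - Tc_out = 120 - 82 = 38
dT2 = Th_out - Tc_in = 101 - 22 = 79
LMTD = (dT1 - dT2) / ln(dT1/dT2)
LMTD = (38 - 79) / ln(38/79)
LMTD = 56.02 K


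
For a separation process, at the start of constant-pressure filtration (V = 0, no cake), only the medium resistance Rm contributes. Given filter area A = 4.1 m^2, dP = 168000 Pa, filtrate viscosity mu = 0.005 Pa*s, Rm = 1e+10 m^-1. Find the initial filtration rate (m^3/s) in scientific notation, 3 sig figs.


rate = A * dP / (mu * Rm)
rate = 4.1 * 168000 / (0.005 * 1e+10)
rate = 688800.0 / 5.000e+07
rate = 1.38e-02 m^3/s


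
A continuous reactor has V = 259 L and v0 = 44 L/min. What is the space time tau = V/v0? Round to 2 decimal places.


tau = V / v0
tau = 259 / 44
tau = 5.89 min


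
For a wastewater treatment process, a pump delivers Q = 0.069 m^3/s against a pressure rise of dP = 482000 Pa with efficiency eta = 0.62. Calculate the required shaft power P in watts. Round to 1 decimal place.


P = Q * dP / eta
P = 0.069 * 482000 / 0.62
P = 33258.0 / 0.62
P = 53641.9 W


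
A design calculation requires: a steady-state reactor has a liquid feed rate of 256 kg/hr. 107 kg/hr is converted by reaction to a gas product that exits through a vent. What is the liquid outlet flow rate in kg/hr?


Steady-state mass balance on the main outlet: F_out = F_in - F_removed
F_out = 256 - 107
F_out = 149 kg/hr


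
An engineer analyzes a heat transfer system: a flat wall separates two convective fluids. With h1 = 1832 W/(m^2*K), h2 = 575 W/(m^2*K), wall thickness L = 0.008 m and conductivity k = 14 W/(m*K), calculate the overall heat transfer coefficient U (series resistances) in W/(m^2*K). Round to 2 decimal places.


1/U = 1/h1 + L/k + 1/h2
1/U = 1/1832 + 0.008/14 + 1/575
1/U = 0.0005458515 + 0.0005714286 + 0.0017391304
1/U = 0.0028564105
U = 350.09 W/(m^2*K)


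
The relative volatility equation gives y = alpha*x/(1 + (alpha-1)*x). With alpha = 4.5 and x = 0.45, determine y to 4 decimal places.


y = alpha*x / (1 + (alpha-1)*x)
y = 4.5*0.45 / (1 + (4.5-1)*0.45)
y = 2.025 / (1 + 1.575)
y = 2.025 / 2.575
y = 0.7864


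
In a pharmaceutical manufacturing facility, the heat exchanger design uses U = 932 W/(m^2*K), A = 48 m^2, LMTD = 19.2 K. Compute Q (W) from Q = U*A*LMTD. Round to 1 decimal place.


Q = U * A * LMTD
Q = 932 * 48 * 19.2
Q = 858931.2 W


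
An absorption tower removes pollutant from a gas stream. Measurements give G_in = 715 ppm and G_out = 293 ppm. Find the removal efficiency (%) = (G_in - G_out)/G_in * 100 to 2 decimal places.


Efficiency = (G_in - G_out) / G_in * 100%
Efficiency = (715 - 293) / 715 * 100
Efficiency = 422 / 715 * 100
Efficiency = 59.02%


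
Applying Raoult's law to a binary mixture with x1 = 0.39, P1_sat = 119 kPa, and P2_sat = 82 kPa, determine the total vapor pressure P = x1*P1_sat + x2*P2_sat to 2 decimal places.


P = x1*P1_sat + x2*P2_sat
x2 = 1 - x1 = 1 - 0.39 = 0.61
P = 0.39*119 + 0.61*82
P = 46.41 + 50.02
P = 96.43 kPa


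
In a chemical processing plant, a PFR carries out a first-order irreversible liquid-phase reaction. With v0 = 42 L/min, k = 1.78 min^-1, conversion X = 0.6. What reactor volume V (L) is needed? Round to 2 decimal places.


V = (v0/k) * ln(1/(1-X))
V = (42/1.78) * ln(1/(1-0.6))
V = 23.595506 * ln(2.5)
V = 23.595506 * 0.916291
V = 21.62 L


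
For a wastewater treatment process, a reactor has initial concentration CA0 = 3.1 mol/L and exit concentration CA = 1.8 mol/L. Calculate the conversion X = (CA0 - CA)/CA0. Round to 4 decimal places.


X = (CA0 - CA) / CA0
X = (3.1 - 1.8) / 3.1
X = 1.3 / 3.1
X = 0.4194


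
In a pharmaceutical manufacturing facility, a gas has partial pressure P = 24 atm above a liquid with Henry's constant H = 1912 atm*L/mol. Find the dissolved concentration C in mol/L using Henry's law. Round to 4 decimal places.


C = P / H
C = 24 / 1912
C = 0.0126 mol/L


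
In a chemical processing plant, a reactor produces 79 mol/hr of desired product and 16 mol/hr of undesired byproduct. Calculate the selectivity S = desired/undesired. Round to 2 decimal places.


S = desired product rate / undesired product rate
S = 79 / 16
S = 4.94


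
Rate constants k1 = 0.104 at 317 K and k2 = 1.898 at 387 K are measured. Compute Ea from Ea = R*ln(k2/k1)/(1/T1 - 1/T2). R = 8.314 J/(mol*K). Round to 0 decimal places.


Ea = R * ln(k2/k1) / (1/T1 - 1/T2)
ln(k2/k1) = ln(1.898/0.104) = 2.9041651
1/T1 - 1/T2 = 1/317 - 1/387 = 0.000570594804
Ea = 8.314 * 2.9041651 / 0.000570594804
Ea = 42316 J/mol


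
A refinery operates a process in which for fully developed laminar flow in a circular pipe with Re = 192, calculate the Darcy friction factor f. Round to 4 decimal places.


f = 64 / Re
f = 64 / 192
f = 0.3333


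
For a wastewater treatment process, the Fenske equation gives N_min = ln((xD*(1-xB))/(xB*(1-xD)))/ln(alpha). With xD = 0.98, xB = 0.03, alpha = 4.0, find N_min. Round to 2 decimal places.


N_min = ln((xD*(1-xB))/(xB*(1-xD))) / ln(alpha)
Numerator inside ln: 0.9506 / 0.0006 = 1584.333333
ln(1584.333333) = 7.367919
ln(alpha) = ln(4.0) = 1.386294
N_min = 7.367919 / 1.386294 = 5.31


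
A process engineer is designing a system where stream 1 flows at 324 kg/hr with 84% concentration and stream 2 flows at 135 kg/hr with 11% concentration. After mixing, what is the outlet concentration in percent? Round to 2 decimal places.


Mass balance on solute: F1*x1 + F2*x2 = F3*x3
F3 = F1 + F2 = 324 + 135 = 459 kg/hr
x3 = (F1*x1 + F2*x2)/F3
x3 = (324*0.84 + 135*0.11) / 459
x3 = 62.53%


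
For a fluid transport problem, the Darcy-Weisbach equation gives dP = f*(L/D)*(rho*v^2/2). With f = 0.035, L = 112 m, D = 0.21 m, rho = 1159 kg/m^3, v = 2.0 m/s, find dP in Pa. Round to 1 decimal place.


dP = f * (L/D) * (rho*v^2/2)
dP = 0.035 * (112/0.21) * (1159*2.0^2/2)
L/D = 533.33333333
rho*v^2/2 = 1159*4.0/2 = 2318.0
dP = 0.035 * 533.33333333 * 2318.0
dP = 43269.3 Pa


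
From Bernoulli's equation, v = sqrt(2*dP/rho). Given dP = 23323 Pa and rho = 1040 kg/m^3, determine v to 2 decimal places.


v = sqrt(2*dP/rho)
v = sqrt(2*23323/1040)
v = sqrt(44.851923)
v = 6.70 m/s


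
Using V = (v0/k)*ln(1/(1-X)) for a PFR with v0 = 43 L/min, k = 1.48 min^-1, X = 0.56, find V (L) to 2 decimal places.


V = (v0/k) * ln(1/(1-X))
V = (43/1.48) * ln(1/(1-0.56))
V = 29.054054 * ln(2.272727)
V = 29.054054 * 0.82098
V = 23.85 L


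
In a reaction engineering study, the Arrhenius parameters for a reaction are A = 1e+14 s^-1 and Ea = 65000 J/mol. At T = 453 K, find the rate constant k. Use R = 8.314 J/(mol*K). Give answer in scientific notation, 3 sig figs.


k = A * exp(-Ea/(R*T))
k = 1e+14 * exp(-65000 / (8.314 * 453))
k = 1e+14 * exp(-17.258583)
k = 3.20e+06


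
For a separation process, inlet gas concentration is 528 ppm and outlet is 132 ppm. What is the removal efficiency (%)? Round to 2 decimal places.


Efficiency = (G_in - G_out) / G_in * 100%
Efficiency = (528 - 132) / 528 * 100
Efficiency = 396 / 528 * 100
Efficiency = 75.00%


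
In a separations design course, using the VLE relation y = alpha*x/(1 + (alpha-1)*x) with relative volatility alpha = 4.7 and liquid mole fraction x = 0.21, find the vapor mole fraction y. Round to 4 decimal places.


y = alpha*x / (1 + (alpha-1)*x)
y = 4.7*0.21 / (1 + (4.7-1)*0.21)
y = 0.987 / (1 + 0.777)
y = 0.987 / 1.777
y = 0.5554


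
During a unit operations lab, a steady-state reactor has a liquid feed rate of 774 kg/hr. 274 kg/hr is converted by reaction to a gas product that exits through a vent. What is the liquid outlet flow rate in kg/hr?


Steady-state mass balance on the main outlet: F_out = F_in - F_removed
F_out = 774 - 274
F_out = 500 kg/hr


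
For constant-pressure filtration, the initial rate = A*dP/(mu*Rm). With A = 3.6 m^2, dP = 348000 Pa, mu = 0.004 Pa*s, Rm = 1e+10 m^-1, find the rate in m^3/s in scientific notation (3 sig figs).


rate = A * dP / (mu * Rm)
rate = 3.6 * 348000 / (0.004 * 1e+10)
rate = 1252800.0 / 4.000e+07
rate = 3.13e-02 m^3/s


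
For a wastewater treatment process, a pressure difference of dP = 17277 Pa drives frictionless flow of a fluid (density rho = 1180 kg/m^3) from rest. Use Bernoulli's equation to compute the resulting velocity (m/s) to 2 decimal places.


v = sqrt(2*dP/rho)
v = sqrt(2*17277/1180)
v = sqrt(29.283051)
v = 5.41 m/s


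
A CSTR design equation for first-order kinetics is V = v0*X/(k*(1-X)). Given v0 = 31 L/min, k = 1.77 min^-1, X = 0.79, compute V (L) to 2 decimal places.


V = v0 * X / (k * (1 - X))
V = 31 * 0.79 / (1.77 * (1 - 0.79))
V = 24.49 / (1.77 * 0.21)
V = 24.49 / 0.3717
V = 65.89 L


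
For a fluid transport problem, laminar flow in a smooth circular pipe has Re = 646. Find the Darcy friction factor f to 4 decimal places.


f = 64 / Re
f = 64 / 646
f = 0.0991


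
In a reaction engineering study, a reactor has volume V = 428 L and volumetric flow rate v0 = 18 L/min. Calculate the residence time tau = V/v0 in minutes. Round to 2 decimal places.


tau = V / v0
tau = 428 / 18
tau = 23.78 min


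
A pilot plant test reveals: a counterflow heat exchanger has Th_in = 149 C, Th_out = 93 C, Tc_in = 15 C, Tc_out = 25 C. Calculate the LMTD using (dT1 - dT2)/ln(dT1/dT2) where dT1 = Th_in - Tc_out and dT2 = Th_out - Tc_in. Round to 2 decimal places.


dT1 = Th_in - Tc_out = 149 - 25 = 124
dT2 = Th_out - Tc_in = 93 - 15 = 78
LMTD = (dT1 - dT2) / ln(dT1/dT2)
LMTD = (124 - 78) / ln(124/78)
LMTD = 99.23 K


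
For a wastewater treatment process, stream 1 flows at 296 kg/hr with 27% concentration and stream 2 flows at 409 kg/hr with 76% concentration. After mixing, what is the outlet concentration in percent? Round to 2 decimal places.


Mass balance on solute: F1*x1 + F2*x2 = F3*x3
F3 = F1 + F2 = 296 + 409 = 705 kg/hr
x3 = (F1*x1 + F2*x2)/F3
x3 = (296*0.27 + 409*0.76) / 705
x3 = 55.43%


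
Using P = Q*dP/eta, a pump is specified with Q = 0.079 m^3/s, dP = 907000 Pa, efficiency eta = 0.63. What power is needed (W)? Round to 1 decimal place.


P = Q * dP / eta
P = 0.079 * 907000 / 0.63
P = 71653.0 / 0.63
P = 113734.9 W


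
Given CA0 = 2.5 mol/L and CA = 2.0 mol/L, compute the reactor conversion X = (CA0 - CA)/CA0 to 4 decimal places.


X = (CA0 - CA) / CA0
X = (2.5 - 2.0) / 2.5
X = 0.5 / 2.5
X = 0.2000


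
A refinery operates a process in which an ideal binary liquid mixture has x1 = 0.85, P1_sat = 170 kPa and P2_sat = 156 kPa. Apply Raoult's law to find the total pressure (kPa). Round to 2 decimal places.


P = x1*P1_sat + x2*P2_sat
x2 = 1 - x1 = 1 - 0.85 = 0.15
P = 0.85*170 + 0.15*156
P = 144.5 + 23.4
P = 167.90 kPa


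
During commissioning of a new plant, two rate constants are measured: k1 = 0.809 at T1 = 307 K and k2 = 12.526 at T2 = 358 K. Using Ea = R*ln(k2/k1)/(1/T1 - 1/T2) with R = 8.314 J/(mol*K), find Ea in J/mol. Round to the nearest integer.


Ea = R * ln(k2/k1) / (1/T1 - 1/T2)
ln(k2/k1) = ln(12.526/0.809) = 2.7397628
1/T1 - 1/T2 = 1/307 - 1/358 = 0.000464032901
Ea = 8.314 * 2.7397628 / 0.000464032901
Ea = 49088 J/mol


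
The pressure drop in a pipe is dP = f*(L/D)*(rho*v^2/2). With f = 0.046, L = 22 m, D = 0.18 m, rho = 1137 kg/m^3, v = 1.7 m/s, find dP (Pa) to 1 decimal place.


dP = f * (L/D) * (rho*v^2/2)
dP = 0.046 * (22/0.18) * (1137*1.7^2/2)
L/D = 122.22222222
rho*v^2/2 = 1137*2.89/2 = 1642.965
dP = 0.046 * 122.22222222 * 1642.965
dP = 9237.1 Pa


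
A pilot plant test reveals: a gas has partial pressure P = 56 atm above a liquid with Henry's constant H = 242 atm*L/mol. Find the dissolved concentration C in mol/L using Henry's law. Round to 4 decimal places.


C = P / H
C = 56 / 242
C = 0.2314 mol/L


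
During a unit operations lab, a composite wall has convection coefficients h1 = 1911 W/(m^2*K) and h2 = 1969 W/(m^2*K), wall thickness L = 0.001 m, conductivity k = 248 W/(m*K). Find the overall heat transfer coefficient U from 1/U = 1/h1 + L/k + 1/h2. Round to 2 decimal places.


1/U = 1/h1 + L/k + 1/h2
1/U = 1/1911 + 0.001/248 + 1/1969
1/U = 0.0005232862 + 4.0323e-06 + 0.000507872
1/U = 0.0010351905
U = 966.01 W/(m^2*K)


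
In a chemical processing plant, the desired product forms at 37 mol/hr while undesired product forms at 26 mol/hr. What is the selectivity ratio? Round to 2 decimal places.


S = desired product rate / undesired product rate
S = 37 / 26
S = 1.42


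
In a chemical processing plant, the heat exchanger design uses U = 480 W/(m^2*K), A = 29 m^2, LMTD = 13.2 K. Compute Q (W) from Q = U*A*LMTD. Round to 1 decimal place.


Q = U * A * LMTD
Q = 480 * 29 * 13.2
Q = 183744.0 W


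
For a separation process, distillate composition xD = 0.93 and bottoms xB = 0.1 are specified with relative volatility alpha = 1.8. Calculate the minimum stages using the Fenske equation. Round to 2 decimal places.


N_min = ln((xD*(1-xB))/(xB*(1-xD))) / ln(alpha)
Numerator inside ln: 0.837 / 0.007 = 119.571429
ln(119.571429) = 4.783914
ln(alpha) = ln(1.8) = 0.587787
N_min = 4.783914 / 0.587787 = 8.14


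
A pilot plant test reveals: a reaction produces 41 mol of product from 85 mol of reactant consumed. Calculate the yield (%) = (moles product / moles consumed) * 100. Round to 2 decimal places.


Yield = (moles product / moles consumed) * 100%
Yield = (41 / 85) * 100
Yield = 0.4824 * 100
Yield = 48.24%


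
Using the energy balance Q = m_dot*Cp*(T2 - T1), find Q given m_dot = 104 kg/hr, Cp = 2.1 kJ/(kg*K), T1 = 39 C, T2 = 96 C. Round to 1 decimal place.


Q = m_dot * Cp * (T2 - T1)
Q = 104 * 2.1 * (96 - 39)
Q = 104 * 2.1 * 57
Q = 12448.8 kJ/hr


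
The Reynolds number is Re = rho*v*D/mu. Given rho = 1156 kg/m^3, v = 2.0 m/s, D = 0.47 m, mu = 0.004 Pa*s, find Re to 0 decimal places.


Re = rho * v * D / mu
Re = 1156 * 2.0 * 0.47 / 0.004
Re = 1086.64 / 0.004
Re = 271660


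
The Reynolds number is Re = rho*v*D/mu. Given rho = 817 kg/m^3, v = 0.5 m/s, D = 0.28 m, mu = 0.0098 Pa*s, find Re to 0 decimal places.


Re = rho * v * D / mu
Re = 817 * 0.5 * 0.28 / 0.0098
Re = 114.38 / 0.0098
Re = 11671


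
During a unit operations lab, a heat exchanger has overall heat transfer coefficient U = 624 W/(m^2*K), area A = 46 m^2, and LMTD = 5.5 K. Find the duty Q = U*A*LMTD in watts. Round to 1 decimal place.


Q = U * A * LMTD
Q = 624 * 46 * 5.5
Q = 157872.0 W


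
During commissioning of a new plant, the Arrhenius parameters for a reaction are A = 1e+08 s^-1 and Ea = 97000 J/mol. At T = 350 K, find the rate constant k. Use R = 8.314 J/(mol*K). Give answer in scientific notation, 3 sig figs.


k = A * exp(-Ea/(R*T))
k = 1e+08 * exp(-97000 / (8.314 * 350))
k = 1e+08 * exp(-33.334479)
k = 3.33e-07


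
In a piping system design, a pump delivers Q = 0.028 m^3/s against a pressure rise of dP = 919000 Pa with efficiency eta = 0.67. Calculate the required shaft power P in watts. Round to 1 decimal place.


P = Q * dP / eta
P = 0.028 * 919000 / 0.67
P = 25732.0 / 0.67
P = 38406.0 W


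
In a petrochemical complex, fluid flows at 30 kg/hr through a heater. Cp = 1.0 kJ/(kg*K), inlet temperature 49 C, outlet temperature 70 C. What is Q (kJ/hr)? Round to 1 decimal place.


Q = m_dot * Cp * (T2 - T1)
Q = 30 * 1.0 * (70 - 49)
Q = 30 * 1.0 * 21
Q = 630.0 kJ/hr


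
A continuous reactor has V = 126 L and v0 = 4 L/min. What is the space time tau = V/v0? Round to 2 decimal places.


tau = V / v0
tau = 126 / 4
tau = 31.50 min


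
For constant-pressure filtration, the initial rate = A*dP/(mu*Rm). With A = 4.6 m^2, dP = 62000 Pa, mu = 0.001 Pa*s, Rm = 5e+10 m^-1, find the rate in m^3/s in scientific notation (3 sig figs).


rate = A * dP / (mu * Rm)
rate = 4.6 * 62000 / (0.001 * 5e+10)
rate = 285200.0 / 5.000e+07
rate = 5.70e-03 m^3/s


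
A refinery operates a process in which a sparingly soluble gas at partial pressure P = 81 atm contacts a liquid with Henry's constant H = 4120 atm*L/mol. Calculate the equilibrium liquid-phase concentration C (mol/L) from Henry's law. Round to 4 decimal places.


C = P / H
C = 81 / 4120
C = 0.0197 mol/L


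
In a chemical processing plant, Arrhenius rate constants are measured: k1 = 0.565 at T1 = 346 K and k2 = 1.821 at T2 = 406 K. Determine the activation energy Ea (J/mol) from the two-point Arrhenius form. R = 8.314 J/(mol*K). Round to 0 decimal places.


Ea = R * ln(k2/k1) / (1/T1 - 1/T2)
ln(k2/k1) = ln(1.821/0.565) = 1.1703153
1/T1 - 1/T2 = 1/346 - 1/406 = 0.000427119223
Ea = 8.314 * 1.1703153 / 0.000427119223
Ea = 22781 J/mol


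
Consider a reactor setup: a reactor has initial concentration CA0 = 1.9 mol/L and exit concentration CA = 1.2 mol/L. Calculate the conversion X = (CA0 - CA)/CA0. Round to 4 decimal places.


X = (CA0 - CA) / CA0
X = (1.9 - 1.2) / 1.9
X = 0.7 / 1.9
X = 0.3684


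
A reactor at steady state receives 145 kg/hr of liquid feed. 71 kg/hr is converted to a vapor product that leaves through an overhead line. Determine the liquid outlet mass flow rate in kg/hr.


Steady-state mass balance on the main outlet: F_out = F_in - F_removed
F_out = 145 - 71
F_out = 74 kg/hr


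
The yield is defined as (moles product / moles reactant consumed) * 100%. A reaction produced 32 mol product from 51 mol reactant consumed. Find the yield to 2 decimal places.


Yield = (moles product / moles consumed) * 100%
Yield = (32 / 51) * 100
Yield = 0.6275 * 100
Yield = 62.75%


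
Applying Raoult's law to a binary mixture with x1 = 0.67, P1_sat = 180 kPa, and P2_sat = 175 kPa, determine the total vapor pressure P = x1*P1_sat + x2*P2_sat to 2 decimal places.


P = x1*P1_sat + x2*P2_sat
x2 = 1 - x1 = 1 - 0.67 = 0.33
P = 0.67*180 + 0.33*175
P = 120.6 + 57.75
P = 178.35 kPa
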